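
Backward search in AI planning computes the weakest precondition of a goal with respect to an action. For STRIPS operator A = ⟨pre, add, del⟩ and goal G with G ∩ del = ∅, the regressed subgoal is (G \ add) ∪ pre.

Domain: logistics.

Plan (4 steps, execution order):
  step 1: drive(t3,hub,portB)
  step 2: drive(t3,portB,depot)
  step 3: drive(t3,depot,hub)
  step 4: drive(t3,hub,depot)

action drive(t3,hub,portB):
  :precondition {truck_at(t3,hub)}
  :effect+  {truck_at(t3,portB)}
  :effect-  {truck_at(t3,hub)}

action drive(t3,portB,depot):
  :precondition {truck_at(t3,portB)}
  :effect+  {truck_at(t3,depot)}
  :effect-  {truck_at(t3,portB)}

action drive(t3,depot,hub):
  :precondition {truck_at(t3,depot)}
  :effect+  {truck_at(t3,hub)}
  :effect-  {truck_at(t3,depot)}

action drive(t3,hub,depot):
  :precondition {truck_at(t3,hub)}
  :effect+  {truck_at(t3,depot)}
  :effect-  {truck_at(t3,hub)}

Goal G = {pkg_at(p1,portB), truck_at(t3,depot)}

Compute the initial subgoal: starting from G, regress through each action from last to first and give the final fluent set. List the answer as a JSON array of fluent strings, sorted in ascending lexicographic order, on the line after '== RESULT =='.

Work backward from the goal:
  through step 4 (drive(t3,hub,depot)): drop {truck_at(t3,depot)}, keep {pkg_at(p1,portB)}, require {truck_at(t3,hub)}
    → {pkg_at(p1,portB), truck_at(t3,hub)}
  through step 3 (drive(t3,depot,hub)): drop {truck_at(t3,hub)}, keep {pkg_at(p1,portB)}, require {truck_at(t3,depot)}
    → {pkg_at(p1,portB), truck_at(t3,depot)}
  through step 2 (drive(t3,portB,depot)): drop {truck_at(t3,depot)}, keep {pkg_at(p1,portB)}, require {truck_at(t3,portB)}
    → {pkg_at(p1,portB), truck_at(t3,portB)}
  through step 1 (drive(t3,hub,portB)): drop {truck_at(t3,portB)}, keep {pkg_at(p1,portB)}, require {truck_at(t3,hub)}
    → {pkg_at(p1,portB), truck_at(t3,hub)}

== RESULT ==
["pkg_at(p1,portB)", "truck_at(t3,hub)"]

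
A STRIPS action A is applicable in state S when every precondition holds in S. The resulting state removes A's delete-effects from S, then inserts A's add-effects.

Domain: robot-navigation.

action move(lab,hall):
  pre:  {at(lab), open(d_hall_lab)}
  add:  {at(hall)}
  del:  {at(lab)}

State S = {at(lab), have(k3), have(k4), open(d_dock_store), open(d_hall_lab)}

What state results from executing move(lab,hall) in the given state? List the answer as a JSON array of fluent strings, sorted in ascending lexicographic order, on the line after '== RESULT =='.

Compute (S \ del) ∪ add:
  pre ⊆ S: {at(lab), open(d_hall_lab)} ⊆ S  — applicable
  S \ del = {have(k3), have(k4), open(d_dock_store), open(d_hall_lab)}
  ∪ add   = {at(hall), have(k3), have(k4), open(d_dock_store), open(d_hall_lab)}

== RESULT ==
["at(hall)", "have(k3)", "have(k4)", "open(d_dock_store)", "open(d_hall_lab)"]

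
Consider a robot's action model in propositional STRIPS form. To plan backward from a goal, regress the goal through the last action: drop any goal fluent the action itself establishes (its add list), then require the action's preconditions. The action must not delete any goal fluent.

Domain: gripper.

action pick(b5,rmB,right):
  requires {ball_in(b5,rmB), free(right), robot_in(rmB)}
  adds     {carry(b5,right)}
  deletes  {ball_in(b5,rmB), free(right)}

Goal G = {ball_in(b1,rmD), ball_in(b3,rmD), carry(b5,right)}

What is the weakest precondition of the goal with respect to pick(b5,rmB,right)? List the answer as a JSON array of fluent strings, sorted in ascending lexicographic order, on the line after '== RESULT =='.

Compute (G \ add) ∪ pre:
  G ∩ del = {}  (empty — regression defined)
  G \ add = {ball_in(b1,rmD), ball_in(b3,rmD), carry(b5,right)} \ {carry(b5,right)} = {ball_in(b1,rmD), ball_in(b3,rmD)}
  ∪ pre   = {ball_in(b1,rmD), ball_in(b3,rmD)} ∪ {ball_in(b5,rmB), free(right), robot_in(rmB)}
          = {ball_in(b1,rmD), ball_in(b3,rmD), ball_in(b5,rmB), free(right), robot_in(rmB)}

== RESULT ==
["ball_in(b1,rmD)", "ball_in(b3,rmD)", "ball_in(b5,rmB)", "free(right)", "robot_in(rmB)"]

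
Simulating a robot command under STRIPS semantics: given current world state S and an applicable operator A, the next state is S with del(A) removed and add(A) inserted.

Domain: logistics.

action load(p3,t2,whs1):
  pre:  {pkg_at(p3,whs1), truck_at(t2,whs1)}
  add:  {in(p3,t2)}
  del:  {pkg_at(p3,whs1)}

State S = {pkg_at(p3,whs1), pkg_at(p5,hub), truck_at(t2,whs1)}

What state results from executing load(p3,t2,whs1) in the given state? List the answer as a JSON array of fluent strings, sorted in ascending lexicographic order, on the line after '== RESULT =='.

Progress:
  pre ⊆ S: {pkg_at(p3,whs1), truck_at(t2,whs1)} ⊆ S  — applicable
  S \ del = {pkg_at(p5,hub), truck_at(t2,whs1)}
  ∪ add   = {in(p3,t2), pkg_at(p5,hub), truck_at(t2,whs1)}

== RESULT ==
["in(p3,t2)", "pkg_at(p5,hub)", "truck_at(t2,whs1)"]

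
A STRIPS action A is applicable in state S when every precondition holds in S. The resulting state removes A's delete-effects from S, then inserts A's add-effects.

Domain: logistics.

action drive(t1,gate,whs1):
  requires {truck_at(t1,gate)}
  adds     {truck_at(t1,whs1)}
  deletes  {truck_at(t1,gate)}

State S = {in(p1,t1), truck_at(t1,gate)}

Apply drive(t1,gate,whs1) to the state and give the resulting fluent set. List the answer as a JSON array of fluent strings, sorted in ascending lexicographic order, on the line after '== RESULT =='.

Compute (S \ del) ∪ add:
  pre ⊆ S: {truck_at(t1,gate)} ⊆ S  — applicable
  S \ del = {in(p1,t1)}
  ∪ add   = {in(p1,t1), truck_at(t1,whs1)}

== RESULT ==
["in(p1,t1)", "truck_at(t1,whs1)"]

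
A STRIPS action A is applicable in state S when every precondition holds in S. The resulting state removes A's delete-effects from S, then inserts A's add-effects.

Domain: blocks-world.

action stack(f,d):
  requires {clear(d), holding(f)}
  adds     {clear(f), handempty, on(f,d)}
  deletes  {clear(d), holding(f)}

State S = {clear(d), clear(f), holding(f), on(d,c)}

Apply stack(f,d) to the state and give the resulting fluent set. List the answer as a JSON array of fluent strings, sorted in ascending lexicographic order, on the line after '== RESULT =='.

Progress:
  pre ⊆ S: {clear(d), holding(f)} ⊆ S  — applicable
  S \ del = {clear(f), on(d,c)}
  ∪ add   = {clear(f), handempty, on(d,c), on(f,d)}

== RESULT ==
["clear(f)", "handempty", "on(d,c)", "on(f,d)"]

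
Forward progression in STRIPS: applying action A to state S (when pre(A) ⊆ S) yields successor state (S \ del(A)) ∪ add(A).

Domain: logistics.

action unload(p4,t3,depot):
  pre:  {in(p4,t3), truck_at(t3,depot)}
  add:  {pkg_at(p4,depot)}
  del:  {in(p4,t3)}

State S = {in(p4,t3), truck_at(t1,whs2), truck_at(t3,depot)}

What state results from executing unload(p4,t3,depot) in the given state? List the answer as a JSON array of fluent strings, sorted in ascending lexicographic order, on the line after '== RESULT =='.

Compute (S \ del) ∪ add:
  pre ⊆ S: {in(p4,t3), truck_at(t3,depot)} ⊆ S  — applicable
  S \ del = {truck_at(t1,whs2), truck_at(t3,depot)}
  ∪ add   = {pkg_at(p4,depot), truck_at(t1,whs2), truck_at(t3,depot)}

== RESULT ==
["pkg_at(p4,depot)", "truck_at(t1,whs2)", "truck_at(t3,depot)"]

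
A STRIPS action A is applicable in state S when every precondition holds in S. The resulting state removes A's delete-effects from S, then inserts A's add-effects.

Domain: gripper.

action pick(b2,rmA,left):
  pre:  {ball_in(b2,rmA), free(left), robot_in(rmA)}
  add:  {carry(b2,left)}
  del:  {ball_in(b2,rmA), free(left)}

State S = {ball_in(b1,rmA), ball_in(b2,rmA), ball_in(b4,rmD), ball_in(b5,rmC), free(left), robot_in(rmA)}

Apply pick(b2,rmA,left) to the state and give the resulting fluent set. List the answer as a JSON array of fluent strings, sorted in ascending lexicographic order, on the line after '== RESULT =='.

Progress:
  pre ⊆ S: {ball_in(b2,rmA), free(left), robot_in(rmA)} ⊆ S  — applicable
  S \ del = {ball_in(b1,rmA), ball_in(b4,rmD), ball_in(b5,rmC), robot_in(rmA)}
  ∪ add   = {ball_in(b1,rmA), ball_in(b4,rmD), ball_in(b5,rmC), carry(b2,left), robot_in(rmA)}

== RESULT ==
["ball_in(b1,rmA)", "ball_in(b4,rmD)", "ball_in(b5,rmC)", "carry(b2,left)", "robot_in(rmA)"]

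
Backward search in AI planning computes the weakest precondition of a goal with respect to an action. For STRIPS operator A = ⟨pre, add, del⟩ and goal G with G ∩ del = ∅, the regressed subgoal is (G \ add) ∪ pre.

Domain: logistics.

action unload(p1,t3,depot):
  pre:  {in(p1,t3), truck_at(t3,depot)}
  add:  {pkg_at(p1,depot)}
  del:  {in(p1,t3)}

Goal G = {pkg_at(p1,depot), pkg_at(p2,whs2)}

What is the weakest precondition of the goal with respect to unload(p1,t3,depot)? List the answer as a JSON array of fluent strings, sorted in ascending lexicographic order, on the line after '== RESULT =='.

Regress:
  G ∩ del = {}  (empty — regression defined)
  G \ add = {pkg_at(p1,depot), pkg_at(p2,whs2)} \ {pkg_at(p1,depot)} = {pkg_at(p2,whs2)}
  ∪ pre   = {pkg_at(p2,whs2)} ∪ {in(p1,t3), truck_at(t3,depot)}
          = {in(p1,t3), pkg_at(p2,whs2), truck_at(t3,depot)}

== RESULT ==
["in(p1,t3)", "pkg_at(p2,whs2)", "truck_at(t3,depot)"]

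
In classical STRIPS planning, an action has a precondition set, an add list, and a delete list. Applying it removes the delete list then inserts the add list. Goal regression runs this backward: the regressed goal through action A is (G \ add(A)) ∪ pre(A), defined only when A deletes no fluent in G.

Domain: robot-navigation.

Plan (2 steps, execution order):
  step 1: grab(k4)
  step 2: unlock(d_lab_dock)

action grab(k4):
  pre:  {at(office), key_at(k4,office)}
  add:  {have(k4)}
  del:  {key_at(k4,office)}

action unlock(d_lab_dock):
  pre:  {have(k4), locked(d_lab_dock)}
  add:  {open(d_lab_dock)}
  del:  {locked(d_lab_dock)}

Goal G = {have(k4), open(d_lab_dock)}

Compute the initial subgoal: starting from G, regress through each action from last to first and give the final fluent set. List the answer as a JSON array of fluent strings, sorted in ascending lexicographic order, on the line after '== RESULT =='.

Work backward from the goal:
  through step 2 (unlock(d_lab_dock)): drop {open(d_lab_dock)}, keep {have(k4)}, require {have(k4), locked(d_lab_dock)}
    → {have(k4), locked(d_lab_dock)}
  through step 1 (grab(k4)): drop {have(k4)}, keep {locked(d_lab_dock)}, require {at(office), key_at(k4,office)}
    → {at(office), key_at(k4,office), locked(d_lab_dock)}

== RESULT ==
["at(office)", "key_at(k4,office)", "locked(d_lab_dock)"]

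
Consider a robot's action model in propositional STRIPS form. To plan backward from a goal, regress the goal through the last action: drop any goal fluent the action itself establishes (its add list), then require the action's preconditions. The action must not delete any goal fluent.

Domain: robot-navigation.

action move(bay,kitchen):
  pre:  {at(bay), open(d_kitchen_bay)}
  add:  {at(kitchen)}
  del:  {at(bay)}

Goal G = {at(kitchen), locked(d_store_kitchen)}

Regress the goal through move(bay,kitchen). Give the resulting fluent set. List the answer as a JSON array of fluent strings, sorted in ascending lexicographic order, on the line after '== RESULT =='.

Regress:
  G ∩ del = {}  (empty — regression defined)
  G \ add = {at(kitchen), locked(d_store_kitchen)} \ {at(kitchen)} = {locked(d_store_kitchen)}
  ∪ pre   = {locked(d_store_kitchen)} ∪ {at(bay), open(d_kitchen_bay)}
          = {at(bay), locked(d_store_kitchen), open(d_kitchen_bay)}

== RESULT ==
["at(bay)", "locked(d_store_kitchen)", "open(d_kitchen_bay)"]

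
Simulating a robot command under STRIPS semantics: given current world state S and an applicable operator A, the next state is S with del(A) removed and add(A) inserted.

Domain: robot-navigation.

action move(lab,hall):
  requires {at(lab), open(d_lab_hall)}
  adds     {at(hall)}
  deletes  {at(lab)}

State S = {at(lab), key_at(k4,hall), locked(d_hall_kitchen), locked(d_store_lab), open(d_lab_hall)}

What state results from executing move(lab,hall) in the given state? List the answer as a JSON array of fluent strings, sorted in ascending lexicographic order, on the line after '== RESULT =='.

Progress:
  pre ⊆ S: {at(lab), open(d_lab_hall)} ⊆ S  — applicable
  S \ del = {key_at(k4,hall), locked(d_hall_kitchen), locked(d_store_lab), open(d_lab_hall)}
  ∪ add   = {at(hall), key_at(k4,hall), locked(d_hall_kitchen), locked(d_store_lab), open(d_lab_hall)}

== RESULT ==
["at(hall)", "key_at(k4,hall)", "locked(d_hall_kitchen)", "locked(d_store_lab)", "open(d_lab_hall)"]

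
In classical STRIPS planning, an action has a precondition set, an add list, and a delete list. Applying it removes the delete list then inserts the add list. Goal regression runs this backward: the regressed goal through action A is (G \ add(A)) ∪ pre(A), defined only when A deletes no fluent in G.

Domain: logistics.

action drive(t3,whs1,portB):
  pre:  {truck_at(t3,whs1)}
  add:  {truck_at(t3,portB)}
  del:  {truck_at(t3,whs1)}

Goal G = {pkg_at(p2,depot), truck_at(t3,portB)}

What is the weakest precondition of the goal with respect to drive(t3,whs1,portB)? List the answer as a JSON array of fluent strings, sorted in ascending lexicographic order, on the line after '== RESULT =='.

Compute (G \ add) ∪ pre:
  G ∩ del = {}  (empty — regression defined)
  G \ add = {pkg_at(p2,depot), truck_at(t3,portB)} \ {truck_at(t3,portB)} = {pkg_at(p2,depot)}
  ∪ pre   = {pkg_at(p2,depot)} ∪ {truck_at(t3,whs1)}
          = {pkg_at(p2,depot), truck_at(t3,whs1)}

== RESULT ==
["pkg_at(p2,depot)", "truck_at(t3,whs1)"]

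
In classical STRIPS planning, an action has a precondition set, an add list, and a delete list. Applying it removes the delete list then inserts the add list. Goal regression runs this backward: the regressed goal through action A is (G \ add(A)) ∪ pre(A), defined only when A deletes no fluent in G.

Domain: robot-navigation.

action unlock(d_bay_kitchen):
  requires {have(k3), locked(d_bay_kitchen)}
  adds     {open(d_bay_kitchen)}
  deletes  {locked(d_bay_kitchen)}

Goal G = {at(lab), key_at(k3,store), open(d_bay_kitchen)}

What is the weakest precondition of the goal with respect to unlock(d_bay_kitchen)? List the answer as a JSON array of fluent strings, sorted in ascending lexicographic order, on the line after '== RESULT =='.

Regress:
  G ∩ del = {}  (empty — regression defined)
  G \ add = {at(lab), key_at(k3,store), open(d_bay_kitchen)} \ {open(d_bay_kitchen)} = {at(lab), key_at(k3,store)}
  ∪ pre   = {at(lab), key_at(k3,store)} ∪ {have(k3), locked(d_bay_kitchen)}
          = {at(lab), have(k3), key_at(k3,store), locked(d_bay_kitchen)}

== RESULT ==
["at(lab)", "have(k3)", "key_at(k3,store)", "locked(d_bay_kitchen)"]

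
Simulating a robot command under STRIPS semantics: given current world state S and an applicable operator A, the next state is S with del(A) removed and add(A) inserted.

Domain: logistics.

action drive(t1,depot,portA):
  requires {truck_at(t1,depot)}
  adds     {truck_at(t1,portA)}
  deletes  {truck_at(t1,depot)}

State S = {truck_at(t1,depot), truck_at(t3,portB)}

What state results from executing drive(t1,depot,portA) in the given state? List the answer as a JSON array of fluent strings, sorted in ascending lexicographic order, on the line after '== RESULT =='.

Compute (S \ del) ∪ add:
  pre ⊆ S: {truck_at(t1,depot)} ⊆ S  — applicable
  S \ del = {truck_at(t3,portB)}
  ∪ add   = {truck_at(t1,portA), truck_at(t3,portB)}

== RESULT ==
["truck_at(t1,portA)", "truck_at(t3,portB)"]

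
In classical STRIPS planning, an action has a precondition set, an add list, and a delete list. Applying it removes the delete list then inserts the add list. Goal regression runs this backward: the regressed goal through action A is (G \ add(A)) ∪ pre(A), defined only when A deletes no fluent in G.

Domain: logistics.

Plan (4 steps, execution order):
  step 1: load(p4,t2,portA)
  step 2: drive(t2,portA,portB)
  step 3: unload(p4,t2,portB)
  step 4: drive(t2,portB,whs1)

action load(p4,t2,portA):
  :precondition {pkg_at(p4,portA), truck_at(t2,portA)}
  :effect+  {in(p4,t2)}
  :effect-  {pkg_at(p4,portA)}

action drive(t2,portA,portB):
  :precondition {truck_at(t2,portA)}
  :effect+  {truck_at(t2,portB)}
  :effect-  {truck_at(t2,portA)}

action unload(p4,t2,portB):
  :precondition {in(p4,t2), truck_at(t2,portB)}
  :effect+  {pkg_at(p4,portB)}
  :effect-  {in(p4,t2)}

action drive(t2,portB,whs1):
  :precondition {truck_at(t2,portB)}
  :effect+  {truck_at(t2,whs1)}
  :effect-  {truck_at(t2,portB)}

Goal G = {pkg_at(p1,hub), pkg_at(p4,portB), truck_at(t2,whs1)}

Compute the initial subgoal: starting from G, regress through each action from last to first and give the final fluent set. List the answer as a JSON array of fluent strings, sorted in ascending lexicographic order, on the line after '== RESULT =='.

Work backward from the goal:
  through step 4 (drive(t2,portB,whs1)): drop {truck_at(t2,whs1)}, keep {pkg_at(p1,hub), pkg_at(p4,portB)}, require {truck_at(t2,portB)}
    → {pkg_at(p1,hub), pkg_at(p4,portB), truck_at(t2,portB)}
  through step 3 (unload(p4,t2,portB)): drop {pkg_at(p4,portB)}, keep {pkg_at(p1,hub), truck_at(t2,portB)}, require {in(p4,t2), truck_at(t2,portB)}
    → {in(p4,t2), pkg_at(p1,hub), truck_at(t2,portB)}
  through step 2 (drive(t2,portA,portB)): drop {truck_at(t2,portB)}, keep {in(p4,t2), pkg_at(p1,hub)}, require {truck_at(t2,portA)}
    → {in(p4,t2), pkg_at(p1,hub), truck_at(t2,portA)}
  through step 1 (load(p4,t2,portA)): drop {in(p4,t2)}, keep {pkg_at(p1,hub), truck_at(t2,portA)}, require {pkg_at(p4,portA), truck_at(t2,portA)}
    → {pkg_at(p1,hub), pkg_at(p4,portA), truck_at(t2,portA)}

== RESULT ==
["pkg_at(p1,hub)", "pkg_at(p4,portA)", "truck_at(t2,portA)"]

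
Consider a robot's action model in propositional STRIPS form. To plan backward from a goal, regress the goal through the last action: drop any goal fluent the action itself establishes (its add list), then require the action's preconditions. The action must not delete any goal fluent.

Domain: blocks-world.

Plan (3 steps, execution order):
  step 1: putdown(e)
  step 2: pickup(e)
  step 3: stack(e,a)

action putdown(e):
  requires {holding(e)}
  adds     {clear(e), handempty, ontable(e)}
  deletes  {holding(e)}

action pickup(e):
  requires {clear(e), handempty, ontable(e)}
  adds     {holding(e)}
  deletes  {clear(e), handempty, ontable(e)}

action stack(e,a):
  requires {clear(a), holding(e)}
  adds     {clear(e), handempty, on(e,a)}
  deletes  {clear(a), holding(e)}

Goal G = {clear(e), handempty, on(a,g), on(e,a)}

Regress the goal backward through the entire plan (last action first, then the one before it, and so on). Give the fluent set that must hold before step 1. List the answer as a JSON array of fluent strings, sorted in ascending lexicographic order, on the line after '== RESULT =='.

Regress step by step:
  through step 3 (stack(e,a)): drop {clear(e), handempty, on(e,a)}, keep {on(a,g)}, require {clear(a), holding(e)}
    → {clear(a), holding(e), on(a,g)}
  through step 2 (pickup(e)): drop {holding(e)}, keep {clear(a), on(a,g)}, require {clear(e), handempty, ontable(e)}
    → {clear(a), clear(e), handempty, on(a,g), ontable(e)}
  through step 1 (putdown(e)): drop {clear(e), handempty, ontable(e)}, keep {clear(a), on(a,g)}, require {holding(e)}
    → {clear(a), holding(e), on(a,g)}

== RESULT ==
["clear(a)", "holding(e)", "on(a,g)"]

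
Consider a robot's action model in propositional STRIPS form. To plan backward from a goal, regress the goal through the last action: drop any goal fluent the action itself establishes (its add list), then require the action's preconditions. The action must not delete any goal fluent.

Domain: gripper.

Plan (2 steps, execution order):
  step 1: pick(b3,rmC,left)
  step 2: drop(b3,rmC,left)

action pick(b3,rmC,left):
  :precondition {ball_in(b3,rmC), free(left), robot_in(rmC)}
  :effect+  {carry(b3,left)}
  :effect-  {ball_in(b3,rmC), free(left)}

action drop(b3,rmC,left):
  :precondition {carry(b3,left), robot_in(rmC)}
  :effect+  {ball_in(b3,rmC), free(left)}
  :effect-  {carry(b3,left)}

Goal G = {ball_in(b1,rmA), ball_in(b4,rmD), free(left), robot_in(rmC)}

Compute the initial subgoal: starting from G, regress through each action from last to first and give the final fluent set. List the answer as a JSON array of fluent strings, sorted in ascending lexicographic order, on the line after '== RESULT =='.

Regress step by step:
  through step 2 (drop(b3,rmC,left)): drop {free(left)}, keep {ball_in(b1,rmA), ball_in(b4,rmD), robot_in(rmC)}, require {carry(b3,left), robot_in(rmC)}
    → {ball_in(b1,rmA), ball_in(b4,rmD), carry(b3,left), robot_in(rmC)}
  through step 1 (pick(b3,rmC,left)): drop {carry(b3,left)}, keep {ball_in(b1,rmA), ball_in(b4,rmD), robot_in(rmC)}, require {ball_in(b3,rmC), free(left), robot_in(rmC)}
    → {ball_in(b1,rmA), ball_in(b3,rmC), ball_in(b4,rmD), free(left), robot_in(rmC)}

== RESULT ==
["ball_in(b1,rmA)", "ball_in(b3,rmC)", "ball_in(b4,rmD)", "free(left)", "robot_in(rmC)"]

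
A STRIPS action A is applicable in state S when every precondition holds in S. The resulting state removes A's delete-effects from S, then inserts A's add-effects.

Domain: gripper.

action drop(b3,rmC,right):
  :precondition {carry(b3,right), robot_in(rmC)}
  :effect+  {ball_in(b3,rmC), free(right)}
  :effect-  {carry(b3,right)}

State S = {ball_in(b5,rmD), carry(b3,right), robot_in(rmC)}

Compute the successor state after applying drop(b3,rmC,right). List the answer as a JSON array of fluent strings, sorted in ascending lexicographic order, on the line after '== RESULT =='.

Progress:
  pre ⊆ S: {carry(b3,right), robot_in(rmC)} ⊆ S  — applicable
  S \ del = {ball_in(b5,rmD), robot_in(rmC)}
  ∪ add   = {ball_in(b3,rmC), ball_in(b5,rmD), free(right), robot_in(rmC)}

== RESULT ==
["ball_in(b3,rmC)", "ball_in(b5,rmD)", "free(right)", "robot_in(rmC)"]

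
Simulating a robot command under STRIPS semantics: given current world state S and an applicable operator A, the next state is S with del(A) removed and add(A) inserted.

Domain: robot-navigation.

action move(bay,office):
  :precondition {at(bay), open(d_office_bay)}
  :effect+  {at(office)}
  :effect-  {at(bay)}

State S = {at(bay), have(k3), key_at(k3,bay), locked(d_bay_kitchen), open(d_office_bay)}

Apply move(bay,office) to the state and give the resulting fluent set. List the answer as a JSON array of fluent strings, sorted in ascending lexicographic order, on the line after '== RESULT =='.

Compute (S \ del) ∪ add:
  pre ⊆ S: {at(bay), open(d_office_bay)} ⊆ S  — applicable
  S \ del = {have(k3), key_at(k3,bay), locked(d_bay_kitchen), open(d_office_bay)}
  ∪ add   = {at(office), have(k3), key_at(k3,bay), locked(d_bay_kitchen), open(d_office_bay)}

== RESULT ==
["at(office)", "have(k3)", "key_at(k3,bay)", "locked(d_bay_kitchen)", "open(d_office_bay)"]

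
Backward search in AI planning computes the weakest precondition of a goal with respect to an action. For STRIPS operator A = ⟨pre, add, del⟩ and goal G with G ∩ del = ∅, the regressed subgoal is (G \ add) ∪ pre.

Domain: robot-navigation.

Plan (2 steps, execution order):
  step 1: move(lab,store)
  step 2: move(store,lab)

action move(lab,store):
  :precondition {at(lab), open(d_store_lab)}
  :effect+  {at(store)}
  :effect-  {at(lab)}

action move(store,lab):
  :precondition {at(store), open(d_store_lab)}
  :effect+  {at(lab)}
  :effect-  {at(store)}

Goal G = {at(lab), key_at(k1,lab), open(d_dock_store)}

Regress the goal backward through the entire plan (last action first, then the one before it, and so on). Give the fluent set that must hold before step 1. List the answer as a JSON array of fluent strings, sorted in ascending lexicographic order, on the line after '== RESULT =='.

Regress step by step:
  through step 2 (move(store,lab)): drop {at(lab)}, keep {key_at(k1,lab), open(d_dock_store)}, require {at(store), open(d_store_lab)}
    → {at(store), key_at(k1,lab), open(d_dock_store), open(d_store_lab)}
  through step 1 (move(lab,store)): drop {at(store)}, keep {key_at(k1,lab), open(d_dock_store), open(d_store_lab)}, require {at(lab), open(d_store_lab)}
    → {at(lab), key_at(k1,lab), open(d_dock_store), open(d_store_lab)}

== RESULT ==
["at(lab)", "key_at(k1,lab)", "open(d_dock_store)", "open(d_store_lab)"]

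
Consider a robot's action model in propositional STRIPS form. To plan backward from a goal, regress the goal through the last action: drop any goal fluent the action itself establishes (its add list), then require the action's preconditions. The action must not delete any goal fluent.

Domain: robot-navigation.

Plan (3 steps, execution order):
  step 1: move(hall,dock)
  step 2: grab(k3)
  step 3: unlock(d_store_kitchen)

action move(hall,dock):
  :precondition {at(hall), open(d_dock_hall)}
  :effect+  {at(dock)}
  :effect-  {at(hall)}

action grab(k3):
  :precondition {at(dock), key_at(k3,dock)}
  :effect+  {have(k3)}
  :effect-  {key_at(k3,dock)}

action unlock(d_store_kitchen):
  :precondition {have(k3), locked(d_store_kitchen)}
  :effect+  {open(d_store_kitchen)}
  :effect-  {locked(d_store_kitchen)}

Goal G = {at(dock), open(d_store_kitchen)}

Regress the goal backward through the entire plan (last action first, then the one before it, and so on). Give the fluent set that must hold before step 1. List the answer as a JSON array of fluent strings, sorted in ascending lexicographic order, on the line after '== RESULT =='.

Work backward from the goal:
  through step 3 (unlock(d_store_kitchen)): drop {open(d_store_kitchen)}, keep {at(dock)}, require {have(k3), locked(d_store_kitchen)}
    → {at(dock), have(k3), locked(d_store_kitchen)}
  through step 2 (grab(k3)): drop {have(k3)}, keep {at(dock), locked(d_store_kitchen)}, require {at(dock), key_at(k3,dock)}
    → {at(dock), key_at(k3,dock), locked(d_store_kitchen)}
  through step 1 (move(hall,dock)): drop {at(dock)}, keep {key_at(k3,dock), locked(d_store_kitchen)}, require {at(hall), open(d_dock_hall)}
    → {at(hall), key_at(k3,dock), locked(d_store_kitchen), open(d_dock_hall)}

== RESULT ==
["at(hall)", "key_at(k3,dock)", "locked(d_store_kitchen)", "open(d_dock_hall)"]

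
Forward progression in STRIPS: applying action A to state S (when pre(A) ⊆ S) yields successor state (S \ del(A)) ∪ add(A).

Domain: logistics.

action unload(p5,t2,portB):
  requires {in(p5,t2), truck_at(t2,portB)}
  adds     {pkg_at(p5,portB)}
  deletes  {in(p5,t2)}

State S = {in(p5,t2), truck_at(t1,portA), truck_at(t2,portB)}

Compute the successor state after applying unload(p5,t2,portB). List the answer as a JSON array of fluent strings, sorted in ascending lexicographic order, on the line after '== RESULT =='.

Progress:
  pre ⊆ S: {in(p5,t2), truck_at(t2,portB)} ⊆ S  — applicable
  S \ del = {truck_at(t1,portA), truck_at(t2,portB)}
  ∪ add   = {pkg_at(p5,portB), truck_at(t1,portA), truck_at(t2,portB)}

== RESULT ==
["pkg_at(p5,portB)", "truck_at(t1,portA)", "truck_at(t2,portB)"]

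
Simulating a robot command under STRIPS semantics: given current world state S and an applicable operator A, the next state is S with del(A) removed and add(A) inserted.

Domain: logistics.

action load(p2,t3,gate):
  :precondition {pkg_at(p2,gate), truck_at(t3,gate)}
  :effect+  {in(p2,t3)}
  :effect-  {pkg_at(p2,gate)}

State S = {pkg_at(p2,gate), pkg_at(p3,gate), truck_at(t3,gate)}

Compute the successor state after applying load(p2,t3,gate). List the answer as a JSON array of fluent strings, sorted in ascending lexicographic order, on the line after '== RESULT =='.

Compute (S \ del) ∪ add:
  pre ⊆ S: {pkg_at(p2,gate), truck_at(t3,gate)} ⊆ S  — applicable
  S \ del = {pkg_at(p3,gate), truck_at(t3,gate)}
  ∪ add   = {in(p2,t3), pkg_at(p3,gate), truck_at(t3,gate)}

== RESULT ==
["in(p2,t3)", "pkg_at(p3,gate)", "truck_at(t3,gate)"]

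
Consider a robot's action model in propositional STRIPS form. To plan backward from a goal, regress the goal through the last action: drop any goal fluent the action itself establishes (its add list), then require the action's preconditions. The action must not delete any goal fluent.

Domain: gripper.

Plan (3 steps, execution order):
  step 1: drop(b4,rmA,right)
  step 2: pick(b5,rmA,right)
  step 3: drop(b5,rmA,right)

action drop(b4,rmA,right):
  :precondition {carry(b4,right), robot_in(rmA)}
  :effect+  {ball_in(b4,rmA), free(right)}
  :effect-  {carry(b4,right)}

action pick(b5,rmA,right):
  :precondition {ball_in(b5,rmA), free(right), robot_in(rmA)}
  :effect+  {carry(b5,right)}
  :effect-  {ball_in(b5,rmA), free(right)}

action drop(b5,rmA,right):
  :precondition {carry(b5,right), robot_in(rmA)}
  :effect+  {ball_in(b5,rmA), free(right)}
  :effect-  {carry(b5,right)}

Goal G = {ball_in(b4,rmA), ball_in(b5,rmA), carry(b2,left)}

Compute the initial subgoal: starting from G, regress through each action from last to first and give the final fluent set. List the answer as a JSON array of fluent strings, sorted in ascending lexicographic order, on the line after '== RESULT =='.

Regress step by step:
  through step 3 (drop(b5,rmA,right)): drop {ball_in(b5,rmA)}, keep {ball_in(b4,rmA), carry(b2,left)}, require {carry(b5,right), robot_in(rmA)}
    → {ball_in(b4,rmA), carry(b2,left), carry(b5,right), robot_in(rmA)}
  through step 2 (pick(b5,rmA,right)): drop {carry(b5,right)}, keep {ball_in(b4,rmA), carry(b2,left), robot_in(rmA)}, require {ball_in(b5,rmA), free(right), robot_in(rmA)}
    → {ball_in(b4,rmA), ball_in(b5,rmA), carry(b2,left), free(right), robot_in(rmA)}
  through step 1 (drop(b4,rmA,right)): drop {ball_in(b4,rmA), free(right)}, keep {ball_in(b5,rmA), carry(b2,left), robot_in(rmA)}, require {carry(b4,right), robot_in(rmA)}
    → {ball_in(b5,rmA), carry(b2,left), carry(b4,right), robot_in(rmA)}

== RESULT ==
["ball_in(b5,rmA)", "carry(b2,left)", "carry(b4,right)", "robot_in(rmA)"]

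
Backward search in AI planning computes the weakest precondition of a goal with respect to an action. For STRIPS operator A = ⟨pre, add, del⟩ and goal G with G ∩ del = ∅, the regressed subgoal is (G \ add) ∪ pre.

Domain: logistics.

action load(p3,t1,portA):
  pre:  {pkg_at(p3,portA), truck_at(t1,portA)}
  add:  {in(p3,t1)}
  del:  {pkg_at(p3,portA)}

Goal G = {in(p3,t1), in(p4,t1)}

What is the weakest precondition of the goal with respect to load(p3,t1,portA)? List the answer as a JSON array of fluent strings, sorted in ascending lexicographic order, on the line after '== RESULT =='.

Regress:
  G ∩ del = {}  (empty — regression defined)
  G \ add = {in(p3,t1), in(p4,t1)} \ {in(p3,t1)} = {in(p4,t1)}
  ∪ pre   = {in(p4,t1)} ∪ {pkg_at(p3,portA), truck_at(t1,portA)}
          = {in(p4,t1), pkg_at(p3,portA), truck_at(t1,portA)}

== RESULT ==
["in(p4,t1)", "pkg_at(p3,portA)", "truck_at(t1,portA)"]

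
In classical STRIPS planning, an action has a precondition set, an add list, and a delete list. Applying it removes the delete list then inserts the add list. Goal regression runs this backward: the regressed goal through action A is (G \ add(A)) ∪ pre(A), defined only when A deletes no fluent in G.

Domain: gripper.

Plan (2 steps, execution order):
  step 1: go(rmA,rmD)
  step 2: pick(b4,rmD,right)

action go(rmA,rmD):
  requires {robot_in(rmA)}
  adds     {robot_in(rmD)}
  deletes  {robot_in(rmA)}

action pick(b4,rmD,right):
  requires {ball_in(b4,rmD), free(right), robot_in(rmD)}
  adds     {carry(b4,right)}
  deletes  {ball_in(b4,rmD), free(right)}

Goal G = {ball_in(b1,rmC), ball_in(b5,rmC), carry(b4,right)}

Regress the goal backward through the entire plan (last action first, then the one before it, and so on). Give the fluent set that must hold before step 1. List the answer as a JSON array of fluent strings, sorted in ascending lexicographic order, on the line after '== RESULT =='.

Regress step by step:
  through step 2 (pick(b4,rmD,right)): drop {carry(b4,right)}, keep {ball_in(b1,rmC), ball_in(b5,rmC)}, require {ball_in(b4,rmD), free(right), robot_in(rmD)}
    → {ball_in(b1,rmC), ball_in(b4,rmD), ball_in(b5,rmC), free(right), robot_in(rmD)}
  through step 1 (go(rmA,rmD)): drop {robot_in(rmD)}, keep {ball_in(b1,rmC), ball_in(b4,rmD), ball_in(b5,rmC), free(right)}, require {robot_in(rmA)}
    → {ball_in(b1,rmC), ball_in(b4,rmD), ball_in(b5,rmC), free(right), robot_in(rmA)}

== RESULT ==
["ball_in(b1,rmC)", "ball_in(b4,rmD)", "ball_in(b5,rmC)", "free(right)", "robot_in(rmA)"]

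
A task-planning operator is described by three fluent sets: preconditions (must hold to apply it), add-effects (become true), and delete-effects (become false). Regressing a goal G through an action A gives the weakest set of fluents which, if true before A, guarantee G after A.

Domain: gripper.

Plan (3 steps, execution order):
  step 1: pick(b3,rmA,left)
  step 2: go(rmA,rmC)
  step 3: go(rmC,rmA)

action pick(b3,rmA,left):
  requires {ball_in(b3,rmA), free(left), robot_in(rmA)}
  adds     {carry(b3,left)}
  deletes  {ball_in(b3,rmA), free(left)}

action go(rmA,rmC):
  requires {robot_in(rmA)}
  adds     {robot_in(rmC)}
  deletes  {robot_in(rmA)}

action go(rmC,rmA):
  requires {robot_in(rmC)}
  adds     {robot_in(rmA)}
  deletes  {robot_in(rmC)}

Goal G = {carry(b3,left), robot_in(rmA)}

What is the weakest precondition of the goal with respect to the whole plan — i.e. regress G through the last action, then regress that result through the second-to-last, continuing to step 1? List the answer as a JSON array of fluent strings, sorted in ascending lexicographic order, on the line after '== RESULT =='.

Work backward from the goal:
  through step 3 (go(rmC,rmA)): drop {robot_in(rmA)}, keep {carry(b3,left)}, require {robot_in(rmC)}
    → {carry(b3,left), robot_in(rmC)}
  through step 2 (go(rmA,rmC)): drop {robot_in(rmC)}, keep {carry(b3,left)}, require {robot_in(rmA)}
    → {carry(b3,left), robot_in(rmA)}
  through step 1 (pick(b3,rmA,left)): drop {carry(b3,left)}, keep {robot_in(rmA)}, require {ball_in(b3,rmA), free(left), robot_in(rmA)}
    → {ball_in(b3,rmA), free(left), robot_in(rmA)}

== RESULT ==
["ball_in(b3,rmA)", "free(left)", "robot_in(rmA)"]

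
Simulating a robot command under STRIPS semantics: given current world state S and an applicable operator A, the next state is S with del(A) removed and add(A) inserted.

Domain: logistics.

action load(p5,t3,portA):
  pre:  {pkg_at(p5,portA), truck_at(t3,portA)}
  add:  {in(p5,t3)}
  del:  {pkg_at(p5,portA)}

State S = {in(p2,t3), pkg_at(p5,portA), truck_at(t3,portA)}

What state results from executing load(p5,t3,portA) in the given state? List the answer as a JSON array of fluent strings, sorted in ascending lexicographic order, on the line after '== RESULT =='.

Compute (S \ del) ∪ add:
  pre ⊆ S: {pkg_at(p5,portA), truck_at(t3,portA)} ⊆ S  — applicable
  S \ del = {in(p2,t3), truck_at(t3,portA)}
  ∪ add   = {in(p2,t3), in(p5,t3), truck_at(t3,portA)}

== RESULT ==
["in(p2,t3)", "in(p5,t3)", "truck_at(t3,portA)"]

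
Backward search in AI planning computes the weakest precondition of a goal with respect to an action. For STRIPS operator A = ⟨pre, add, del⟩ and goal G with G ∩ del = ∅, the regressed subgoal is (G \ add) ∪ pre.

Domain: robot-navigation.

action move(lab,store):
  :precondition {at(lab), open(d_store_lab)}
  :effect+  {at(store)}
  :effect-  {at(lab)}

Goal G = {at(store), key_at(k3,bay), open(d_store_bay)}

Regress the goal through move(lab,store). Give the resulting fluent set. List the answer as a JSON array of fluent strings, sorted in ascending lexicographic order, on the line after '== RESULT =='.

Regress:
  G ∩ del = {}  (empty — regression defined)
  G \ add = {at(store), key_at(k3,bay), open(d_store_bay)} \ {at(store)} = {key_at(k3,bay), open(d_store_bay)}
  ∪ pre   = {key_at(k3,bay), open(d_store_bay)} ∪ {at(lab), open(d_store_lab)}
          = {at(lab), key_at(k3,bay), open(d_store_bay), open(d_store_lab)}

== RESULT ==
["at(lab)", "key_at(k3,bay)", "open(d_store_bay)", "open(d_store_lab)"]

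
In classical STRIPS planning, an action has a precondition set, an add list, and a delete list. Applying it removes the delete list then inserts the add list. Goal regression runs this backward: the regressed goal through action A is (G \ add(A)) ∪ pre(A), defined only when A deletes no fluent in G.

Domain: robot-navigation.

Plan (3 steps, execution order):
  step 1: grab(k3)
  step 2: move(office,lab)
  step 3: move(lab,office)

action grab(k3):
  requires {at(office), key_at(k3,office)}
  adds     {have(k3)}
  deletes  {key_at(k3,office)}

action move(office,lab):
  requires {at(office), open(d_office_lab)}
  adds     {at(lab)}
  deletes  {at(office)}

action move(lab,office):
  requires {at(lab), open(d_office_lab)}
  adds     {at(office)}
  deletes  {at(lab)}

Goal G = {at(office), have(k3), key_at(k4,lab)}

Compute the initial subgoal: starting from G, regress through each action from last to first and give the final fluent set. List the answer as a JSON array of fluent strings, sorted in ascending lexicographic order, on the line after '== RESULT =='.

Regress step by step:
  through step 3 (move(lab,office)): drop {at(office)}, keep {have(k3), key_at(k4,lab)}, require {at(lab), open(d_office_lab)}
    → {at(lab), have(k3), key_at(k4,lab), open(d_office_lab)}
  through step 2 (move(office,lab)): drop {at(lab)}, keep {have(k3), key_at(k4,lab), open(d_office_lab)}, require {at(office), open(d_office_lab)}
    → {at(office), have(k3), key_at(k4,lab), open(d_office_lab)}
  through step 1 (grab(k3)): drop {have(k3)}, keep {at(office), key_at(k4,lab), open(d_office_lab)}, require {at(office), key_at(k3,office)}
    → {at(office), key_at(k3,office), key_at(k4,lab), open(d_office_lab)}

== RESULT ==
["at(office)", "key_at(k3,office)", "key_at(k4,lab)", "open(d_office_lab)"]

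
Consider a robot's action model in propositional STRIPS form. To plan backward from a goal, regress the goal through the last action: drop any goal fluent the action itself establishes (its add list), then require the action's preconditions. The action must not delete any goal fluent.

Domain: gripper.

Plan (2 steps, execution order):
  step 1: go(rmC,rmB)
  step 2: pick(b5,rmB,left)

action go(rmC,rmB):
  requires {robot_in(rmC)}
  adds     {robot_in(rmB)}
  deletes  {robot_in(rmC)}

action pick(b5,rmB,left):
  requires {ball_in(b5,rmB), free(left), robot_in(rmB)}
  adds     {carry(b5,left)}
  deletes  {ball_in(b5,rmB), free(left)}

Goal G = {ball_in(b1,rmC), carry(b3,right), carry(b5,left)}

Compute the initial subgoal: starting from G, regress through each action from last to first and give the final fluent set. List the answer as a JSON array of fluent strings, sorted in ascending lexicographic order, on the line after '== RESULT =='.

Regress step by step:
  through step 2 (pick(b5,rmB,left)): drop {carry(b5,left)}, keep {ball_in(b1,rmC), carry(b3,right)}, require {ball_in(b5,rmB), free(left), robot_in(rmB)}
    → {ball_in(b1,rmC), ball_in(b5,rmB), carry(b3,right), free(left), robot_in(rmB)}
  through step 1 (go(rmC,rmB)): drop {robot_in(rmB)}, keep {ball_in(b1,rmC), ball_in(b5,rmB), carry(b3,right), free(left)}, require {robot_in(rmC)}
    → {ball_in(b1,rmC), ball_in(b5,rmB), carry(b3,right), free(left), robot_in(rmC)}

== RESULT ==
["ball_in(b1,rmC)", "ball_in(b5,rmB)", "carry(b3,right)", "free(left)", "robot_in(rmC)"]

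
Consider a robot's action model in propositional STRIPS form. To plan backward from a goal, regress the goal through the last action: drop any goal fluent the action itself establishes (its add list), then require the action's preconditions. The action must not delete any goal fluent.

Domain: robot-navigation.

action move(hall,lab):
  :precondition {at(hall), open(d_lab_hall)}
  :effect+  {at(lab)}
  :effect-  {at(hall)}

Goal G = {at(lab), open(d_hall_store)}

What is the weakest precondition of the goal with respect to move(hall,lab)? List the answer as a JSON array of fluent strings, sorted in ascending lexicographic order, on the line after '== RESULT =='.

Compute (G \ add) ∪ pre:
  G ∩ del = {}  (empty — regression defined)
  G \ add = {at(lab), open(d_hall_store)} \ {at(lab)} = {open(d_hall_store)}
  ∪ pre   = {open(d_hall_store)} ∪ {at(hall), open(d_lab_hall)}
          = {at(hall), open(d_hall_store), open(d_lab_hall)}

== RESULT ==
["at(hall)", "open(d_hall_store)", "open(d_lab_hall)"]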